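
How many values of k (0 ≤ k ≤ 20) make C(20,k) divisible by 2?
17
Checking C(20,k) mod 2 for k = 0..20: divisible at k = 1, 2, 3, 5, 6, 7, 8, 9, 10, 11, 12, 13, 14, 15, 17, 18, 19. That's 17 values.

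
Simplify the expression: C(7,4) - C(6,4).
20

Solution: C(7,4) - C(6,4) = C(6,3) = 20.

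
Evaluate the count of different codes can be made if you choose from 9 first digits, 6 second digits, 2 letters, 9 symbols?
972

Working:
By the multiplication principle: 9 × 6 × 2 × 9 = 972.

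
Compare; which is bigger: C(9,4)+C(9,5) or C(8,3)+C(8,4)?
C(9,4)+C(9,5)
First=252, Second=126.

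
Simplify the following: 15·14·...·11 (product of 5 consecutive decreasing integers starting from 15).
This is P(15,5) = 15!/(10)! = 360,360.

Answer: 360,360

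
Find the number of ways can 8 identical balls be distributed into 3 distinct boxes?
45

Explanation: C(8+3-1, 3-1) = C(10, 2) = 45.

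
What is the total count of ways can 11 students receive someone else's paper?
14,684,570

Explanation: Using D(n) = (n-1)[D(n-1) + D(n-2)]:
D(11) = (11-1) × [D(10) + D(9)]
      = 10 × [1334961 + 133496]
      = 10 × 1468457
      = 14,684,570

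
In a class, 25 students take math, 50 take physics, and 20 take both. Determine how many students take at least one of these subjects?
55

Reasoning: |A∪B| = |A|+|B|-|A∩B| = 25+50-20 = 55.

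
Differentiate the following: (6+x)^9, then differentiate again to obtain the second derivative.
72(6+x)^7

Working:
First derivative: 9(6+x)^{8}. Second derivative: 9·8·(6+x)^{7} = 72(6+x)^{7}.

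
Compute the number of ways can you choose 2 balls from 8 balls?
28

Explanation: C(8,2) = 8! / (2! × (8-2)!)
         = 8! / (2! × 6!)
         = 28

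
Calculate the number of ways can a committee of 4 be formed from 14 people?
1,001

Working:
C(14,4) = 14! / (4! × (14-4)!)
         = 14! / (4! × 10!)
         = 1,001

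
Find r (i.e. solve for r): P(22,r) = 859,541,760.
7

Reasoning: P(22,r) = 22·21·…·(22−r+1), a product of r factors. Multiplying down from 22: 22 = 22; 22·21 = 462; 22·21·20 = 9,240; 22·21·20·19 = 175,560; 22·21·20·19·18 = 3,160,080; 22·21·20·19·18·17 = 53,721,360; 22·21·20·19·18·17·16 = 859,541,760 ✓ (7 factors). So r = 7.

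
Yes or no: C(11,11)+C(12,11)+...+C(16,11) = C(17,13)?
No

Hockey stick identity gives Σ = C(17,12) = 6,188; RHS C(17,13) = 2,380.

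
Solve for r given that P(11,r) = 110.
2

Solution: P(11,r) = 11·10·…·(11−r+1), a product of r factors. Multiplying down from 11: 11 = 11; 11·10 = 110 ✓ (2 factors). So r = 2.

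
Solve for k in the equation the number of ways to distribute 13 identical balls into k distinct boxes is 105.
Stars and bars: the count is C(13+k−1, k−1), increasing in k. k=2: C(14,1) = 14, k=3: C(15,2) = 105 ✓. So k = 3.
Final answer: 3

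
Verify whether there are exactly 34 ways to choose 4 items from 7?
False

Working:
C(7,4) = 35 ≠ 34.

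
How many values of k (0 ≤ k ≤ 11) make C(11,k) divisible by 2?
Checking C(11,k) mod 2 for k = 0..11: divisible at k = 4, 5, 6, 7. That's 4 values.

Answer: 4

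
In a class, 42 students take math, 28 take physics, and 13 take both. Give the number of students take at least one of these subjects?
|A∪B| = |A|+|B|-|A∩B| = 42+28-13 = 57.
Final answer: 57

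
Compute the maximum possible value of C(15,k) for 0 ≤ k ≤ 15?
6,435

Solution: Maximum at k = 7 or k = 8: C(15,7) = 6,435.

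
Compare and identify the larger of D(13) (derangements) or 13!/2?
13!/2

Working:
D(13) = (13-1)·[D(12) + D(11)] = 12·[176,214,841 + 14,684,570] = 2,290,792,932; 13!/2 = 6,227,020,800/2 = 3,113,510,400.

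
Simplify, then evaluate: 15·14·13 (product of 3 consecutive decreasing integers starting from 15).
2,730

Explanation: This is P(15,3) = 15!/(12)! = 2,730.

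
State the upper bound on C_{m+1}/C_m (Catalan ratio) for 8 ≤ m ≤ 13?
C_{m+1}/C_m = 2(2m+1)/(m+2), which increases with m. Maximum at m = 13: 2·27/15 = 18/5.
Final answer: 18/5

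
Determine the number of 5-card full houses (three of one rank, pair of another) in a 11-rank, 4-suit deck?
Triple rank: 11. Triple suits: C(4,3)=4. Pair rank: 10. Pair suits: C(4,2)=6. Total: 2,640.

Answer: 2,640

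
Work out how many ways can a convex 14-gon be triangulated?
208,012

Working:
Using the Catalan number formula: C_n = C(2n, n) / (n+1)
C_12 = C(24, 12) / (12+1)
     = 2704156 / 13
     = 208,012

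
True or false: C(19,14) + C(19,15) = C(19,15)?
False

Reasoning: Pascal's identity gives C(20,15) = 15,504, whereas C(19,15) = 3,876.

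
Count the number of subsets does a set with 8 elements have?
256

Solution: Each element can be included or excluded: 2^8 = 256.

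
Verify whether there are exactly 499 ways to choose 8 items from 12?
False

Solution: C(12,8) = 495 ≠ 499.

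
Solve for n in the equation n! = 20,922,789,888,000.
n! is strictly increasing. 14! = 87,178,291,200, 15! = 1,307,674,368,000, 16! = 20,922,789,888,000 ✓. So n = 16.
Final answer: 16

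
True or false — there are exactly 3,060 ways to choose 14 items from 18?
True

Solution: C(18,14) = 3,060.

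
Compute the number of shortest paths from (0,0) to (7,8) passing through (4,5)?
To (4,5): C(9,4)=126. From there: C(6,3)=20. Total: 2,520.

Answer: 2,520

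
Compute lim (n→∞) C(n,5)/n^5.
1/120

C(n,5) ≈ n^5/5! for large n. Limit = 1/5! = 1/120.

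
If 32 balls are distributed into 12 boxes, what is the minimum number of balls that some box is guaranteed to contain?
3
Pigeonhole: ⌈32/12⌉ = 3.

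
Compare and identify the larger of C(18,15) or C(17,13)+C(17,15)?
C(17,13)+C(17,15)

Solution: C(18,15)=816; C(17,13)+C(17,15)=2,380+136=2,516.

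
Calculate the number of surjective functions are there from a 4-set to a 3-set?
36

Explanation: Onto functions = 3! × S(4,3)
First compute S(4,3) via recurrence:
Using the Stirling recurrence: S(n,k) = k·S(n-1,k) + S(n-1,k-1)
S(4,3) = 3·S(3,3) + S(3,2)
         = 3·1 + 3
         = 3 + 3
         = 6
Then: 6 × 6 = 36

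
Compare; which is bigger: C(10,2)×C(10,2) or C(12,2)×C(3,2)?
C(10,2)×C(10,2)

Explanation: C(10,2)×C(10,2)=2,025, C(12,2)×C(3,2)=198.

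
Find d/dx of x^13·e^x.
(13x^12 + x^13)e^x

Explanation: Product rule: d/dx[x^13]·e^x + x^13·d/dx[e^x] = 13x^{12}e^x + x^13e^x.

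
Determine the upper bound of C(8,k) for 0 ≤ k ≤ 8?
Maximum at k = 4: C(8,4) = 70.
Final answer: 70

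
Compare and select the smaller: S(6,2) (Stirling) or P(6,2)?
P(6,2)

Solution: S(6,2) = 2·S(5,2) + S(5,1) = 2·15 + 1 = 31; P(6,2) = 30.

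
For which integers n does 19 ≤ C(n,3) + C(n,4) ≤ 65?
6

Reasoning: C(5,3)+C(5,4)=15; C(6,3)+C(6,4)=35; C(7,3)+C(7,4)=70. So valid n = 6.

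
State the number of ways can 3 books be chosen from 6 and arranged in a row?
120

Explanation: P(6,3) = 6!/(6-3)! = 120.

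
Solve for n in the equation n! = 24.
4

Explanation: n! is strictly increasing. 2! = 2, 3! = 6, 4! = 24 ✓. So n = 4.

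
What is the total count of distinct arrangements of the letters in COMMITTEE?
45,360
Word has 9 letters (C=1, O=1, M=2, I=1, T=2, E=2). Arrangements: 9!/Π(k!) = 45,360.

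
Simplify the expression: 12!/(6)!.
665,280

This equals 12×11×...×7 = 665,280.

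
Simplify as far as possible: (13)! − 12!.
5,748,019,200

Explanation: (13)! − 12! = (13)·12! − 12! = (13−1)·12! = 12·12! = 5,748,019,200.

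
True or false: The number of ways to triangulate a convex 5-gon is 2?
False

Solution: Triangulations of a convex 5-gon are counted by the Catalan number C_3: C_3 = C(6,3)/(3+1) = 20/4 = 5.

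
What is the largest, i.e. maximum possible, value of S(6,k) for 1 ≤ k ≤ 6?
90

Solution: Row S(6,k) for k = 1..6 (via S(n,k) = k·S(n−1,k) + S(n−1,k−1)): 1, 31, 90, 65, 15, 1. The row is unimodal; maximum at k = 3: 90.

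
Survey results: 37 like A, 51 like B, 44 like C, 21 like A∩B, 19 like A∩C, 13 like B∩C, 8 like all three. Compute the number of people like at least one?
87

Solution: |A∪B∪C| = 37+51+44-21-19-13+8 = 87.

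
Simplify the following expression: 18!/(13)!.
1,028,160

Explanation: This equals 18×17×...×14 = 1,028,160.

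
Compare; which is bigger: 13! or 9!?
13!

Explanation: 13!=6,227,020,800, 9!=362,880. 13! > 9!.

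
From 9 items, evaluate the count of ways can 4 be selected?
126

Reasoning: C(9,4) = 9! / (4! × (9-4)!)
         = 9! / (4! × 5!)
         = 126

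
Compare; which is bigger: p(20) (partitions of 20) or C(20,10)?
C(20,10)

Pentagonal recurrence p(n) = p(n−1) + p(n−2) − p(n−5) − p(n−7) + …: p(20) = p(19) + p(18) − p(15) − p(13) + p(8) + p(5) = 490 + 385 − 176 − 101 + 22 + 7 = 627; C(20,10) = 184,756.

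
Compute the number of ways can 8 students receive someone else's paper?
Using D(n) = (n-1)[D(n-1) + D(n-2)]:
D(8) = (8-1) × [D(7) + D(6)]
      = 7 × [1854 + 265]
      = 7 × 2119
      = 14,833

Answer: 14,833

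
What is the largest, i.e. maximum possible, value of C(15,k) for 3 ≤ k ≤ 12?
6,435

Explanation: C(15,k) is maximised at the centre of the row: C(15,7) = 6,435.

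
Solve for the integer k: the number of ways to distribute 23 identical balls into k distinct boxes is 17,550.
5
Stars and bars: the count is C(23+k−1, k−1), increasing in k. k=3: C(25,2) = 300, k=4: C(26,3) = 2,600, k=5: C(27,4) = 17,550 ✓. So k = 5.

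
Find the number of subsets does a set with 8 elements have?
256
Each element can be included or excluded: 2^8 = 256.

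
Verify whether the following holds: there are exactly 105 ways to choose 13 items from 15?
True

Solution: C(15,13) = 105.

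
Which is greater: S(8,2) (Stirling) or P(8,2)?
S(8,2)

Solution: S(8,2) = 2·S(7,2) + S(7,1) = 2·63 + 1 = 127; P(8,2) = 56.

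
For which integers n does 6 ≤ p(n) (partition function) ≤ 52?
Tabulating p(n) via p(n) = p(n−1) + p(n−2) − p(n−5) − p(n−7) + …: p(4)=5; p(5)=7; p(6)=11; p(7)=15; p(8)=22; p(9)=30; p(10)=42; p(11)=56. So valid n = 5, 6, 7, 8, 9, 10.
Final answer: 5, 6, 7, 8, 9, 10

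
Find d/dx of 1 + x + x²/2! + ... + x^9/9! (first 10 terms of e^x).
1 + x + x²/2! + ... + x^8/8!

Differentiating term by term gives the first 9 terms of e^x.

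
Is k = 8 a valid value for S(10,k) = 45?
No

Reasoning: S(10,8) = 8·S(9,8) + S(9,7) = 8·36 + 462 = 750, which does not equal 45.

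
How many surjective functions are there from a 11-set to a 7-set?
322,494,480
Onto functions = 7! × S(11,7)
First compute S(11,7) via recurrence:
Using the Stirling recurrence: S(n,k) = k·S(n-1,k) + S(n-1,k-1)
S(11,7) = 7·S(10,7) + S(10,6)
         = 7·5880 + 22827
         = 41160 + 22827
         = 63,987
Then: 5040 × 63987 = 322,494,480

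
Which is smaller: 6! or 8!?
6!

Explanation: 6!=720, 8!=40,320. 8! > 6!.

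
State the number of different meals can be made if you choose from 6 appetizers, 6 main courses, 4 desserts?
144

Working:
By the multiplication principle: 6 × 6 × 4 = 144.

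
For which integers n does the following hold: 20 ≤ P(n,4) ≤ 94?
4

Explanation: P(3,4)=0; P(4,4)=24; P(5,4)=120. So valid n = 4.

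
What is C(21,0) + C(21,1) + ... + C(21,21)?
Sum of binomial coefficients = 2^21 = 2,097,152.

Answer: 2,097,152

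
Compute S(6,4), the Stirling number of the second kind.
Using the Stirling recurrence: S(n,k) = k·S(n-1,k) + S(n-1,k-1)
S(6,4) = 4·S(5,4) + S(5,3)
         = 4·10 + 25
         = 40 + 25
         = 65
Final answer: 65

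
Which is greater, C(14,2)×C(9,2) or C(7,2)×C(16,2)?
C(14,2)×C(9,2)

C(14,2)×C(9,2)=3,276, C(7,2)×C(16,2)=2,520.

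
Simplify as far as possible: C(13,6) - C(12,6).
792
C(13,6) - C(12,6) = C(12,5) = 792.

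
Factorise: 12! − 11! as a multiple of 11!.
11 × 11! = 439,084,800

Working:
12! − 11! = 12·11! − 11! = (12 − 1)·11! = 11 × 11! = 439,084,800.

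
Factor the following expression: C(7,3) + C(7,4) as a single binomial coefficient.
C(8,4)

Explanation: By Pascal's identity: C(7,3) + C(7,4) = C(8,4) = 70.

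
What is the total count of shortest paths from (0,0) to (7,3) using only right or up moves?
Choose 7 rights from 10 moves: C(10,7) = 120.
Final answer: 120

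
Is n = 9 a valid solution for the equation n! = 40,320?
No
9! = 9·8! = 9·40,320 = 362,880, which does not equal 40,320.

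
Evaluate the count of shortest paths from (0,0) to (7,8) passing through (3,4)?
2,450

Explanation: To (3,4): C(7,3)=35. From there: C(8,4)=70. Total: 2,450.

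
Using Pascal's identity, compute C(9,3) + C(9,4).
210

C(9,3) + C(9,4) = C(10,4) = 210.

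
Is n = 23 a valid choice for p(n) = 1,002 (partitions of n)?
No

Pentagonal recurrence p(n) = p(n−1) + p(n−2) − p(n−5) − p(n−7) + …: p(23) = p(22) + p(21) − p(18) − p(16) + p(11) + p(8) − p(1) = 1,002 + 792 − 385 − 231 + 56 + 22 − 1 = 1,255, which does not equal 1,002.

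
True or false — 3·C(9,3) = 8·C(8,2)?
False

Reasoning: Absorption identity k·C(n,k) = n·C(n-1,k-1). LHS = 3·84 = 252; RHS = 8·28 = 224.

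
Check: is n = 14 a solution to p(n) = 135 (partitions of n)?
Yes

Explanation: Pentagonal recurrence p(n) = p(n−1) + p(n−2) − p(n−5) − p(n−7) + …: p(14) = p(13) + p(12) − p(9) − p(7) + p(2) = 101 + 77 − 30 − 15 + 2 = 135, which equals 135.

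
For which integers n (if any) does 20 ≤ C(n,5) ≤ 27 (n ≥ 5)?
7
C(6,5)=6; C(7,5)=21; C(8,5)=56. So valid n = 7.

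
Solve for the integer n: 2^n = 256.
8

Working:
2^8 = 256, so n = 8.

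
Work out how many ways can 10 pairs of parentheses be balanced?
Using the Catalan number formula: C_n = C(2n, n) / (n+1)
C_10 = C(20, 10) / (10+1)
     = 184756 / 11
     = 16,796
Final answer: 16,796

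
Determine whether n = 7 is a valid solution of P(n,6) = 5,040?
P(7,6) = 7·6·5·4·3·2 = 5,040, which equals 5,040.

Answer: Yes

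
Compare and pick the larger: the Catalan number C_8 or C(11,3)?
C_8
C_8 = C(16,8)/(8+1) = 12,870/9 = 1,430; C(11,3) = 165.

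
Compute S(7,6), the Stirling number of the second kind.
21

Explanation: Using the Stirling recurrence: S(n,k) = k·S(n-1,k) + S(n-1,k-1)
S(7,6) = 6·S(6,6) + S(6,5)
         = 6·1 + 15
         = 6 + 15
         = 21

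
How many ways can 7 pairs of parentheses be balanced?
429
Using the Catalan number formula: C_n = C(2n, n) / (n+1)
C_7 = C(14, 7) / (7+1)
     = 3432 / 8
     = 429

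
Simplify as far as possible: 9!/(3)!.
This equals 9×8×...×4 = 60,480.

Answer: 60,480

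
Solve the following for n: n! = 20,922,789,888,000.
16

Solution: n! is strictly increasing. 14! = 87,178,291,200, 15! = 1,307,674,368,000, 16! = 20,922,789,888,000 ✓. So n = 16.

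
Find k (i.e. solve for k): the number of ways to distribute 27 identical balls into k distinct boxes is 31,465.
Stars and bars: the count is C(27+k−1, k−1), increasing in k. k=3: C(29,2) = 406, k=4: C(30,3) = 4,060, k=5: C(31,4) = 31,465 ✓. So k = 5.
Final answer: 5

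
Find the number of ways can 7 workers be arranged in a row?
5,040
Arrangements of 7 distinct objects: 7! = 5,040.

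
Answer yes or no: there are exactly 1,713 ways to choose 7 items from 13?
No

Solution: C(13,7) = 1,716 ≠ 1713.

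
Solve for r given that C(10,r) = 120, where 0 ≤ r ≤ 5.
C(10,r) is increasing for 0 ≤ r ≤ 5. Stepping up (C(10,r+1) = C(10,r)·(10−r)/(r+1)): C(10,1) = 10, C(10,2) = 45, C(10,3) = 120 ✓. So r = 3.

Answer: 3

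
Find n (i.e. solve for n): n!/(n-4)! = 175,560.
22

Working:
n!/(n-4)! = n×(n-1)×(n-2)×(n-3), a product of 4 consecutive integers ≈ (n−1.5)^4. 175,560^(1/4) + 1.5 ≈ 22.0; check n = 22: 22×21×20×19 = 175,560 ✓. So n = 22.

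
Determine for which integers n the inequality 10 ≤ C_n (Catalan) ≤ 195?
4, 5, 6

Working:
C_3=5; C_4=14; C_5=42; C_6=132; C_7=429. So valid n = 4, 5, 6.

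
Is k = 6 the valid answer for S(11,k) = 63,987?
No

S(11,6) = 6·S(10,6) + S(10,5) = 6·22,827 + 42,525 = 179,487, which does not equal 63,987.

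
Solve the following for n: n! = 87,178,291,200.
n! is strictly increasing. 12! = 479,001,600, 13! = 6,227,020,800, 14! = 87,178,291,200 ✓. So n = 14.

Answer: 14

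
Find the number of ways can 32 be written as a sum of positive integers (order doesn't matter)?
8,349

Reasoning: Pentagonal recurrence p(n) = p(n−1) + p(n−2) − p(n−5) − p(n−7) + …: p(32) = p(31) + p(30) − p(27) − p(25) + p(20) + p(17) − p(10) − p(6) = 6,842 + 5,604 − 3,010 − 1,958 + 627 + 297 − 42 − 11 = 8,349.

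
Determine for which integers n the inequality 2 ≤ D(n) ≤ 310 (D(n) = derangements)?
3, 4, 5, 6

Solution: Using D(n) = (n−1)[D(n−1) + D(n−2)] with D(1)=0, D(2)=1: D(2)=1; D(3)=2; D(4)=9; D(5)=44; D(6)=265; D(7)=1,854. So valid n = 3, 4, 5, 6.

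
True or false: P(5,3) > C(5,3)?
True

Explanation: P(5,3) = 60 and C(5,3) = 10; P(n,r) = r! × C(n,r) so P > C whenever r ≥ 2.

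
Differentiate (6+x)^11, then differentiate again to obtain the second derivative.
110(6+x)^9

Solution: First derivative: 11(6+x)^{10}. Second derivative: 11·10·(6+x)^{9} = 110(6+x)^{9}.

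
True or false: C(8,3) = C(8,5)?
True

Solution: C(8,3) = C(8,8-3) by the symmetry property; both equal 56.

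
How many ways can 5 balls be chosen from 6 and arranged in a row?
720

P(6,5) = 6!/(6-5)! = 720.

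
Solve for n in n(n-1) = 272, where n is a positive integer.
17

Working:
n² − n − 272 = 0, so n = (1 ± √(1 + 4·272))/2 = (1 ± √1,089)/2 = (1 ± 33)/2, i.e. n = 17 or n = -16. Taking the positive root, n = 17 (check: 17×16 = 272).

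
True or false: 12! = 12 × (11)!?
By definition n! = n × (n-1)!, so 12! = 12 × 11!.
Final answer: True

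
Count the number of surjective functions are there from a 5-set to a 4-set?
Onto functions = 4! × S(5,4)
First compute S(5,4) via recurrence:
Using the Stirling recurrence: S(n,k) = k·S(n-1,k) + S(n-1,k-1)
S(5,4) = 4·S(4,4) + S(4,3)
         = 4·1 + 6
         = 4 + 6
         = 10
Then: 24 × 10 = 240

Answer: 240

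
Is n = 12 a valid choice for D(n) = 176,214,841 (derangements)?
Yes
D(12) = (12-1)·[D(11) + D(10)] = 11·[14,684,570 + 1,334,961] = 176,214,841, which equals 176,214,841.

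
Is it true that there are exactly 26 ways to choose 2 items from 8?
C(8,2) = 28 ≠ 26.

Answer: False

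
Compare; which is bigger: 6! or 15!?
15!

Reasoning: 6!=720, 15!=1,307,674,368,000. 15! > 6!.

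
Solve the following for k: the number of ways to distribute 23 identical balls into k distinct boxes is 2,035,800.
8
Stars and bars: the count is C(23+k−1, k−1), increasing in k. k=6: C(28,5) = 98,280, k=7: C(29,6) = 475,020, k=8: C(30,7) = 2,035,800 ✓. So k = 8.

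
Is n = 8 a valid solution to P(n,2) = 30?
No

Working:
P(8,2) = 8·7 = 56, which does not equal 30.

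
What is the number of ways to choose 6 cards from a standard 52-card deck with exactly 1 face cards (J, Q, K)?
7,896,096

Reasoning: 12 face cards and 40 non-face cards: C(12,1) × C(40,5) = 12 × 658,008 = 7,896,096.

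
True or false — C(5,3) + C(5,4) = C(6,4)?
True

Working:
Pascal's identity: LHS = 10 + 5 = 15; RHS = C(6,4) = 15. Both sides agree, so the statement holds.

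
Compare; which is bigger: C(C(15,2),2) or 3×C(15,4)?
C(C(15,2),2)=5,460, 3×C(15,4)=4,095.
Final answer: C(C(15,2),2)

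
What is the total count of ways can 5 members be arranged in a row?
120

Working:
Arrangements of 5 distinct objects: 5! = 120.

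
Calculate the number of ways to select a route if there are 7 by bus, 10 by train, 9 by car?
26

Working:
By the addition principle: 7 + 10 + 9 = 26.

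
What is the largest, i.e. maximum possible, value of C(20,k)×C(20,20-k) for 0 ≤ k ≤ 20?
34,134,779,536

Solution: C(20,k)·C(20,20-k) = C(20,k)², maximised at the centre k = 10: C(20,10)² = 34,134,779,536.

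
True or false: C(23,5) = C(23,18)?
True

Working:
C(23,5) = C(23,23-5) by the symmetry property; both equal 33,649.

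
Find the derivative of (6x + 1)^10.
60(6x + 1)^9

Reasoning: Chain rule: 10(6x+1)^{9} × 6 = 60(6x+1)^{9}.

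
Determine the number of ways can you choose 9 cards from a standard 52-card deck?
C(52,9) = 3,679,075,400.

Answer: 3,679,075,400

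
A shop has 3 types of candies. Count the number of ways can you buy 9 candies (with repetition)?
55

Explanation: Stars and bars: C(9+3-1, 9) = C(11, 9) = 55.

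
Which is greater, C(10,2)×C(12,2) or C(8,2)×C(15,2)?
C(10,2)×C(12,2)=2,970, C(8,2)×C(15,2)=2,940.
Final answer: C(10,2)×C(12,2)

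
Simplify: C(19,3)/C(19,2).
17/3

Explanation: C(n,k+1)/C(n,k) = (n−k)/(k+1). Here (19−2)/(2+1) = 17/3 = 17/3.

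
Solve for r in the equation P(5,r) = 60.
3

Working:
P(5,r) = 5·4·…·(5−r+1), a product of r factors. Multiplying down from 5: 5 = 5; 5·4 = 20; 5·4·3 = 60 ✓ (3 factors). So r = 3.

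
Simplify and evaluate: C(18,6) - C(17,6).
6,188

Solution: C(18,6) - C(17,6) = C(17,5) = 6,188.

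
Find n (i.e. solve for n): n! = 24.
4

Explanation: n! is strictly increasing. 2! = 2, 3! = 6, 4! = 24 ✓. So n = 4.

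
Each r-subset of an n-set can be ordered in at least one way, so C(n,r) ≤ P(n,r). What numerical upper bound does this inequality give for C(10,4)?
P(10,4) = 10·9·8·7 = 5,040, so C(10,4) ≤ 5,040. (The bound is loose by a factor of 4! = 24: C(10,4) = 5,040/24 = 210.)

Answer: 5,040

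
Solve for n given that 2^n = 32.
2^5 = 32, so n = 5.

Answer: 5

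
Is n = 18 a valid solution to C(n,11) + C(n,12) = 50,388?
Yes

Working:
C(18,11) + C(18,12) = 31,824 + 18,564 = 50,388, which equals 50,388.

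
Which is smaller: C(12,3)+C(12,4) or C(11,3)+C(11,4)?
C(11,3)+C(11,4)
First=715, Second=495.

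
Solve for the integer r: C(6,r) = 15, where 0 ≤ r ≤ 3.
2

C(6,r) is increasing for 0 ≤ r ≤ 3. Stepping up (C(6,r+1) = C(6,r)·(6−r)/(r+1)): C(6,1) = 6, C(6,2) = 15 ✓. So r = 2.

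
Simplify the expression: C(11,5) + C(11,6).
924

Solution: By Pascal's identity: C(12,6) = 924.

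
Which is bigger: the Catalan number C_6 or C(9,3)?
C_6

Explanation: C_6 = C(12,6)/(6+1) = 924/7 = 132; C(9,3) = 84.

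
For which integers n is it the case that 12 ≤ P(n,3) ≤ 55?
P(3,3)=6; P(4,3)=24; P(5,3)=60. So valid n = 4.
Final answer: 4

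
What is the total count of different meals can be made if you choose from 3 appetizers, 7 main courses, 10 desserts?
210
By the multiplication principle: 3 × 7 × 10 = 210.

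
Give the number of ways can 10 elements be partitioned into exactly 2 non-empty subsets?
511

Solution: This equals S(10,2), the Stirling number of the 2nd kind.
Using the Stirling recurrence: S(n,k) = k·S(n-1,k) + S(n-1,k-1)
S(10,2) = 2·S(9,2) + S(9,1)
         = 2·255 + 1
         = 510 + 1
         = 511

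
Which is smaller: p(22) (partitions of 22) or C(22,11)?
p(22)
Pentagonal recurrence p(n) = p(n−1) + p(n−2) − p(n−5) − p(n−7) + …: p(22) = p(21) + p(20) − p(17) − p(15) + p(10) + p(7) − p(0) = 792 + 627 − 297 − 176 + 42 + 15 − 1 = 1,002; C(22,11) = 705,432.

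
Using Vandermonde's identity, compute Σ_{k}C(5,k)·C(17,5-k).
26,334

Working:
= C(5+17,5) = C(22,5) = 26,334.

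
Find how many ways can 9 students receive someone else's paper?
Using D(n) = (n-1)[D(n-1) + D(n-2)]:
D(9) = (9-1) × [D(8) + D(7)]
      = 8 × [14833 + 1854]
      = 8 × 16687
      = 133,496

Answer: 133,496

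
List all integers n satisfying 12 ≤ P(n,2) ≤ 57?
P(3,2)=6; P(4,2)=12; P(5,2)=20; P(6,2)=30; P(7,2)=42; P(8,2)=56; P(9,2)=72. So valid n = 4, 5, 6, 7, 8.
Final answer: 4, 5, 6, 7, 8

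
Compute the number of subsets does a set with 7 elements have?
128

Explanation: Each element can be included or excluded: 2^7 = 128.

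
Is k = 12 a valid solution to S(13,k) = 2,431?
No
S(13,12) = 12·S(12,12) + S(12,11) = 12·1 + 66 = 78, which does not equal 2,431.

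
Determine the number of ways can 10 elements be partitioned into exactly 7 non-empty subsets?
5,880

Working:
This equals S(10,7), the Stirling number of the 2nd kind.
Using the Stirling recurrence: S(n,k) = k·S(n-1,k) + S(n-1,k-1)
S(10,7) = 7·S(9,7) + S(9,6)
         = 7·462 + 2646
         = 3234 + 2646
         = 5,880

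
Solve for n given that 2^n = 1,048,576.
1,048,576 = 1,024 × 1,024 = 2^10 × 2^10 = 2^20, so n = 20.
Final answer: 20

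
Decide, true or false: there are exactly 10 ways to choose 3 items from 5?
True

Reasoning: C(5,3) = 10.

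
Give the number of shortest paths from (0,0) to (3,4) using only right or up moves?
35
Choose 3 rights from 7 moves: C(7,3) = 35.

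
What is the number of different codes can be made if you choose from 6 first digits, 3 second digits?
18

Solution: By the multiplication principle: 6 × 3 = 18.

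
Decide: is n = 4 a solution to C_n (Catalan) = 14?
Yes

Explanation: C_4 = C(8,4)/(4+1) = 70/5 = 14, which equals 14.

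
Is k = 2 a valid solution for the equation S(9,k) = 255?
Yes

Working:
S(9,2) = 2·S(8,2) + S(8,1) = 2·127 + 1 = 255, which equals 255.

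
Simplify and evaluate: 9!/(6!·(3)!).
84

This is C(9,6) = 84.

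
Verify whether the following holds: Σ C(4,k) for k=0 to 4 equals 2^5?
False

Reasoning: Binomial theorem: Σ C(4,k) = (1+1)^4 = 2^4 = 16; RHS 2^5 = 32.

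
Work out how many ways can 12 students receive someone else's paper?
176,214,841

Reasoning: Using D(n) = (n-1)[D(n-1) + D(n-2)]:
D(12) = (12-1) × [D(11) + D(10)]
      = 11 × [14684570 + 1334961]
      = 11 × 16019531
      = 176,214,841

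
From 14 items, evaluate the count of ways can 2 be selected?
C(14,2) = 14! / (2! × (14-2)!)
         = 14! / (2! × 12!)
         = 91
Final answer: 91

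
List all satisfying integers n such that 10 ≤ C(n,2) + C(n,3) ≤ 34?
4, 5

Explanation: C(3,2)+C(3,3)=4; C(4,2)+C(4,3)=10; C(5,2)+C(5,3)=20; C(6,2)+C(6,3)=35. So valid n = 4, 5.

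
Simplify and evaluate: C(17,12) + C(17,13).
8,568
By Pascal's identity: C(18,13) = 8,568.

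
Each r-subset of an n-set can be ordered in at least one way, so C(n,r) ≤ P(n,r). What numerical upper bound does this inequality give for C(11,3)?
990
P(11,3) = 11·10·9 = 990, so C(11,3) ≤ 990. (The bound is loose by a factor of 3! = 6: C(11,3) = 990/6 = 165.)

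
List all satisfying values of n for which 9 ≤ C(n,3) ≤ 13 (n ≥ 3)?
C(4,3)=4; C(5,3)=10; C(6,3)=20. So valid n = 5.

Answer: 5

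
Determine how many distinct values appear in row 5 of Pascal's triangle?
3

Solution: Row 5 has entries C(5,0)..C(5,5); by symmetry C(5,k)=C(5,5-k), giving 3 distinct values.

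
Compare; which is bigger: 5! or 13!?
13!

Explanation: 5!=120, 13!=6,227,020,800. 13! > 5!.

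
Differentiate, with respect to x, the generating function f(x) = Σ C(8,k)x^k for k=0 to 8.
Σ k·C(8,k)x^(k-1) for k=1 to 8

Explanation: Term-by-term differentiation gives Σ k·C(8,k)x^{k-1} for k=1 to 8.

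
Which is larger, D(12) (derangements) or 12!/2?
12!/2

Reasoning: D(12) = (12-1)·[D(11) + D(10)] = 11·[14,684,570 + 1,334,961] = 176,214,841; 12!/2 = 479,001,600/2 = 239,500,800.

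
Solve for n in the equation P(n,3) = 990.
11

P(n,3) = n(n−1)(n−2) is increasing in n; n(n−1)(n−2) ≈ (n−1)^3 = 990 gives n ≈ 11.0. Check: P(9,3) = 504, P(10,3) = 720, P(11,3) = 990 ✓. So n = 11.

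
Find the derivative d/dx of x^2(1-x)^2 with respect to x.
Product rule: 2x^{1}(1-x)^{2} + x^2·(-2)(1-x)^{1}.
Final answer: 2x^1(1-x)^2 - 2x^2(1-x)^1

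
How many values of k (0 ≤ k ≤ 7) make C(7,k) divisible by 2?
0
Checking C(7,k) mod 2 for k = 0..7: none are divisible by 2. Count = 0.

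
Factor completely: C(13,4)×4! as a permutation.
P(13,4)

Working:
C(13,4)×4! = [13!/(4!(9)!)]×4! = 13!/(9)! = P(13,4) = 17,160.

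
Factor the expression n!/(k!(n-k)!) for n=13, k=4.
C(13,4) = 715
This is the binomial coefficient C(13,4) = 715.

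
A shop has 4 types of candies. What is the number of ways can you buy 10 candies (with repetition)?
286
Stars and bars: C(10+4-1, 10) = C(13, 10) = 286.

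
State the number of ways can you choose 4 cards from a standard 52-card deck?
270,725

Solution: C(52,4) = 270,725.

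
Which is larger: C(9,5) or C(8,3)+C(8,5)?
C(9,5)

Reasoning: C(9,5)=126; C(8,3)+C(8,5)=56+56=112.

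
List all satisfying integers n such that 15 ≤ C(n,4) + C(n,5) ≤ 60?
6, 7

Solution: C(5,4)+C(5,5)=6; C(6,4)+C(6,5)=21; C(7,4)+C(7,5)=56; C(8,4)+C(8,5)=126. So valid n = 6, 7.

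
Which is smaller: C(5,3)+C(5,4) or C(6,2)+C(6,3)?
First=15, Second=35.

Answer: C(5,3)+C(5,4)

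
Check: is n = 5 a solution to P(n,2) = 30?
P(5,2) = 5·4 = 20, which does not equal 30.

Answer: No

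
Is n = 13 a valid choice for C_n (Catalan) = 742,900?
Yes

Working:
C_13 = C(26,13)/(13+1) = 10,400,600/14 = 742,900, which equals 742,900.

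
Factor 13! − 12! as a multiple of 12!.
12 × 12! = 5,748,019,200

13! − 12! = 13·12! − 12! = (13 − 1)·12! = 12 × 12! = 5,748,019,200.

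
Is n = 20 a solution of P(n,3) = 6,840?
Yes

Reasoning: P(20,3) = 20·19·18 = 6,840, which equals 6,840.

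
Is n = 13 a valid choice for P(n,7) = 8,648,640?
P(13,7) = 13·12·11·10·9·8·7 = 8,648,640, which equals 8,648,640.

Answer: Yes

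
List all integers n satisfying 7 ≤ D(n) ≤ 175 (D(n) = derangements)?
Using D(n) = (n−1)[D(n−1) + D(n−2)] with D(1)=0, D(2)=1: D(3)=2; D(4)=9; D(5)=44; D(6)=265. So valid n = 4, 5.
Final answer: 4, 5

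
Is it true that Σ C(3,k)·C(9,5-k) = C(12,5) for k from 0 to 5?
True

Reasoning: Vandermonde's identity gives C(12,5) = 792; RHS C(12,5) = 792.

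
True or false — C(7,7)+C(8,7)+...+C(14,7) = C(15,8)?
Hockey stick identity gives Σ = C(15,8) = 6,435; RHS C(15,8) = 6,435.

Answer: True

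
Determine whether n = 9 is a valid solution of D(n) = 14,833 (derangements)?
D(9) = (9-1)·[D(8) + D(7)] = 8·[14,833 + 1,854] = 133,496, which does not equal 14,833.

Answer: No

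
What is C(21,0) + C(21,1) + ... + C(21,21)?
2,097,152

Explanation: Sum of binomial coefficients = 2^21 = 2,097,152.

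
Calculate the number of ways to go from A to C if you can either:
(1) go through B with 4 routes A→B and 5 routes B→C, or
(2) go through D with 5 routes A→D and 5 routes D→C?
45

Solution: Route via B: 4×5=20. Route via D: 5×5=25. Total: 45.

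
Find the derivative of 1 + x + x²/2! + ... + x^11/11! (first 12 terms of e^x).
Differentiating term by term gives the first 11 terms of e^x.

Answer: 1 + x + x²/2! + ... + x^10/10!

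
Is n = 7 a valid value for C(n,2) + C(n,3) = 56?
Yes

C(7,2) + C(7,3) = 21 + 35 = 56, which equals 56.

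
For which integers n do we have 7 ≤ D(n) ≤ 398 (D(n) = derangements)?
Using D(n) = (n−1)[D(n−1) + D(n−2)] with D(1)=0, D(2)=1: D(3)=2; D(4)=9; D(5)=44; D(6)=265; D(7)=1,854. So valid n = 4, 5, 6.
Final answer: 4, 5, 6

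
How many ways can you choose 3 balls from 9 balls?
84
C(9,3) = 9! / (3! × (9-3)!)
         = 9! / (3! × 6!)
         = 84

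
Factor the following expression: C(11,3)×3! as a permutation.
P(11,3)

C(11,3)×3! = [11!/(3!(8)!)]×3! = 11!/(8)! = P(11,3) = 990.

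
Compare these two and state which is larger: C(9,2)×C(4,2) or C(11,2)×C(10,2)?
C(11,2)×C(10,2)

Reasoning: C(9,2)×C(4,2)=216, C(11,2)×C(10,2)=2,475.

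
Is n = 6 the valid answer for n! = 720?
6! = 6·5! = 6·120 = 720, which equals 720.

Answer: Yes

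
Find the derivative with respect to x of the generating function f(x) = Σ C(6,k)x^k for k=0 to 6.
Σ k·C(6,k)x^(k-1) for k=1 to 6

Reasoning: Term-by-term differentiation gives Σ k·C(6,k)x^{k-1} for k=1 to 6.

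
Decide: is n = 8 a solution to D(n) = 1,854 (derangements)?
No

Reasoning: D(8) = (8-1)·[D(7) + D(6)] = 7·[1,854 + 265] = 14,833, which does not equal 1,854.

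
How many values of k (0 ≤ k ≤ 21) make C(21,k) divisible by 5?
12

Checking C(21,k) mod 5 for k = 0..21: divisible at k = 2, 3, 4, 7, 8, 9, 12, 13, 14, 17, 18, 19. That's 12 values.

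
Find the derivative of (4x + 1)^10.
40(4x + 1)^9

Working:
Chain rule: 10(4x+1)^{9} × 4 = 40(4x+1)^{9}.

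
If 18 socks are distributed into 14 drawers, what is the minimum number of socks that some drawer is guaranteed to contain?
2

Solution: Pigeonhole: ⌈18/14⌉ = 2.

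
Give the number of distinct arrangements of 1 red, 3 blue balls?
4

Reasoning: Multinomial: 4!/(1! × 3!) = 4.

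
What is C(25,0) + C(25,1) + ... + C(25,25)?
33,554,432

Explanation: Sum of binomial coefficients = 2^25 = 33,554,432.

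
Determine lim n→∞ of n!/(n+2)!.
0

Explanation: n!/(n+2)! = 1/[(n+1)(n+2)] → 0 as n → ∞.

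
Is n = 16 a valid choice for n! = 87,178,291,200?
16! = 16·15! = 16·1,307,674,368,000 = 20,922,789,888,000, which does not equal 87,178,291,200.
Final answer: No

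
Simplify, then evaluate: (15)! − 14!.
1,220,496,076,800

Working:
(15)! − 14! = (15)·14! − 14! = (15−1)·14! = 14·14! = 1,220,496,076,800.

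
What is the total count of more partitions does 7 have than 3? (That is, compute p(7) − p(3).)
12

Pentagonal recurrence p(n) = p(n−1) + p(n−2) − p(n−5) − p(n−7) + …: p(7) = p(6) + p(5) − p(2) − p(0) = 11 + 7 − 2 − 1 = 15.
p(3) = p(2) + p(1) = 2 + 1 = 3.
Difference = 15 − 3 = 12.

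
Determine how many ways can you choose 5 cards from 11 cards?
C(11,5) = 11! / (5! × (11-5)!)
         = 11! / (5! × 6!)
         = 462

Answer: 462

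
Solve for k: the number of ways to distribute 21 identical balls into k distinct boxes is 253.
3

Stars and bars: the count is C(21+k−1, k−1), increasing in k. k=2: C(22,1) = 22, k=3: C(23,2) = 253 ✓. So k = 3.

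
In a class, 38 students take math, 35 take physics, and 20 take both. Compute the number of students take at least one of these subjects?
|A∪B| = |A|+|B|-|A∩B| = 38+35-20 = 53.

Answer: 53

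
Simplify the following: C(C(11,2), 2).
1,485
C(11,2) = 55, then C(55, 2) = 1,485.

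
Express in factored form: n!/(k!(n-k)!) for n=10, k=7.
C(10,7) = 120

Explanation: This is the binomial coefficient C(10,7) = 120.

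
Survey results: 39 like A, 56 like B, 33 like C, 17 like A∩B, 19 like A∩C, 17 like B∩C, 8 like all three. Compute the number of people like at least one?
83

Solution: |A∪B∪C| = 39+56+33-17-19-17+8 = 83.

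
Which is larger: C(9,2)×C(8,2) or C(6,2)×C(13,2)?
C(9,2)×C(8,2)=1,008, C(6,2)×C(13,2)=1,170.
Final answer: C(6,2)×C(13,2)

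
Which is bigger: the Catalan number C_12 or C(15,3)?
C_12

Solution: C_12 = C(24,12)/(12+1) = 2,704,156/13 = 208,012; C(15,3) = 455.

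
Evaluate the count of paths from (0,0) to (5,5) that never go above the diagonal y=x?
42

Solution: Counted by the Catalan number C_5: C_5 = C(10,5)/(5+1) = 252/6 = 42.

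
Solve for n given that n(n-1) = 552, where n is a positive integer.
24

Solution: n² − n − 552 = 0, so n = (1 ± √(1 + 4·552))/2 = (1 ± √2,209)/2 = (1 ± 47)/2, i.e. n = 24 or n = -23. Taking the positive root, n = 24 (check: 24×23 = 552).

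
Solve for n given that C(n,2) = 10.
5

Explanation: C(n,2) = n(n−1)/2! is increasing in n, and n(n−1) = 2!·10 = 20 ≈ (n−0.5)^2 gives n ≈ 5.0. Check: C(3,2) = 3, C(4,2) = 6, C(5,2) = 10 ✓. So n = 5.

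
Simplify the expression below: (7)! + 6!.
(7)! + 6! = (7)·6! + 6! = (7+1)·6! = 8·6! = 5,760.

Answer: 5,760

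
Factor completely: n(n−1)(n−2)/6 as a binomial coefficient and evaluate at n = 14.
C(n,3); C(14,3) = 364

Reasoning: n(n−1)(n−2)/6 = n!/(3!(n−3)!) = C(n,3). At n = 14: C(14,3) = 364.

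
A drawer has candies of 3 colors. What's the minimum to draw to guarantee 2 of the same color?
4

Explanation: Worst case: 1 of each = 3. One more: 4.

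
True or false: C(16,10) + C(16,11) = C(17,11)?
True

Explanation: Pascal's identity C(n,k) + C(n,k+1) = C(n+1,k+1): 8,008 + 4,368 = 12,376 = C(17,11).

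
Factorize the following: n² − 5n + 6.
(n − 2)(n − 3)
Seek roots whose sum is 5 and product is 6: (2, 3). So n² − 5n + 6 = (n − 2)(n − 3).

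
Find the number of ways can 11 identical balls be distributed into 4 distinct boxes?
364

Working:
C(11+4-1, 4-1) = C(14, 3) = 364.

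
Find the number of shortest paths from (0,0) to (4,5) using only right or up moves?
Choose 4 rights from 9 moves: C(9,4) = 126.
Final answer: 126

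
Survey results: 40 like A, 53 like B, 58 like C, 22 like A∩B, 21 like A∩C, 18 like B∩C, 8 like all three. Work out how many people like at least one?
98

Explanation: |A∪B∪C| = 40+53+58-22-21-18+8 = 98.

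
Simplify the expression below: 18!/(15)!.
4,896

Explanation: This equals 18×17×16 = 4,896.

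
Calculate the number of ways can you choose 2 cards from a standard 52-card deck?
C(52,2) = 1,326.

Answer: 1,326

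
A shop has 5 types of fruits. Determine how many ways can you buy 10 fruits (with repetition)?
Stars and bars: C(10+5-1, 10) = C(14, 10) = 1,001.

Answer: 1,001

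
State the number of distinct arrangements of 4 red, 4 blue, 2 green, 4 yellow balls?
3,153,150
Multinomial: 14!/(4! × 4! × 2! × 4!) = 3,153,150.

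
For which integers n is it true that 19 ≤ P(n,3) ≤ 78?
4, 5
P(3,3)=6; P(4,3)=24; P(5,3)=60; P(6,3)=120. So valid n = 4, 5.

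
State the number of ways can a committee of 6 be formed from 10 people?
210

Reasoning: C(10,6) = 10! / (6! × (10-6)!)
         = 10! / (6! × 4!)
         = 210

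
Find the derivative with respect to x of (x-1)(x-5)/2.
(2x - 6)/2

d/dx[(x-1)(x-5)] = (x-5) + (x-1) = 2x - 6. Dividing by 2 gives (2x - 6)/2.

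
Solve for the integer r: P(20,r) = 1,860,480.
5

Reasoning: P(20,r) = 20·19·…·(20−r+1), a product of r factors. Multiplying down from 20: 20 = 20; 20·19 = 380; 20·19·18 = 6,840; 20·19·18·17 = 116,280; 20·19·18·17·16 = 1,860,480 ✓ (5 factors). So r = 5.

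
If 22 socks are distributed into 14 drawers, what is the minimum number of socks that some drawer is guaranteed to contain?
2

Explanation: Pigeonhole: ⌈22/14⌉ = 2.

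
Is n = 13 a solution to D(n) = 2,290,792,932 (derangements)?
D(13) = (13-1)·[D(12) + D(11)] = 12·[176,214,841 + 14,684,570] = 2,290,792,932, which equals 2,290,792,932.

Answer: Yes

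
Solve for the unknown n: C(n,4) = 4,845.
20

Solution: C(n,4) = n(n−1)(n−2)(n−3)/4! is increasing in n, and n(n−1)(n−2)(n−3) = 4!·4,845 = 116,280 ≈ (n−1.5)^4 gives n ≈ 20.0. Check: C(18,4) = 3,060, C(19,4) = 3,876, C(20,4) = 4,845 ✓. So n = 20.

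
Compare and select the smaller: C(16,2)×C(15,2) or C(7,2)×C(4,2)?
C(7,2)×C(4,2)
C(16,2)×C(15,2)=12,600, C(7,2)×C(4,2)=126.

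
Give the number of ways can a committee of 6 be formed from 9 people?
84

Solution: C(9,6) = 9! / (6! × (9-6)!)
         = 9! / (6! × 3!)
         = 84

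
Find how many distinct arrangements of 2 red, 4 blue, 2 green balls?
420

Working:
Multinomial: 8!/(2! × 4! × 2!) = 420.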